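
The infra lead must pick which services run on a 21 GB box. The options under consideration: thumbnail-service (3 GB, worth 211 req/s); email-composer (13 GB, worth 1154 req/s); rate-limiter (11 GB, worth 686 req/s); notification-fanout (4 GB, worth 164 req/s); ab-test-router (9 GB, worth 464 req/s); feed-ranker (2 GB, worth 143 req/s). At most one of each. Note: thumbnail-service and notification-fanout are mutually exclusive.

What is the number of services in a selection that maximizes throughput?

3

Best achievable throughput is 1508.
thumbnail-service + email-composer + feed-ranker hits 1508 at 18 GB.
Every optimal selection uses 3 services.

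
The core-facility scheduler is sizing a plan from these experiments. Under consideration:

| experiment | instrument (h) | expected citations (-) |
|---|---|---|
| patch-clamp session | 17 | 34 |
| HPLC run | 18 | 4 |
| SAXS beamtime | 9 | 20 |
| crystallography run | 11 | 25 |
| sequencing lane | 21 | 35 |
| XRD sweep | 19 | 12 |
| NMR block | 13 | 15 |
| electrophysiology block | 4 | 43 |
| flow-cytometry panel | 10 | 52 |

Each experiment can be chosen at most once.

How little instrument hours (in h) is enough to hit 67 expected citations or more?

Look for the lowest-instrument combination reaching 67.
Taking electrophysiology block + flow-cytometry panel gives 95 (≥ 67) for 14 h.
No combination under 14 h hits 67.

14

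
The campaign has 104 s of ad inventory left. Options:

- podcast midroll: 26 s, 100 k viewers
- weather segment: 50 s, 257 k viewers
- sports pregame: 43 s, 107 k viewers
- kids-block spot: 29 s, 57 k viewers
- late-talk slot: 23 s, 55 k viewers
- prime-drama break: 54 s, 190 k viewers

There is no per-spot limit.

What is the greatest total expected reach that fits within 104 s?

Taking 2×weather segment: 100 s used, 514 in expected reach.
The spare 4 s is too small for any remaining spot, and no exchange beats 514.

514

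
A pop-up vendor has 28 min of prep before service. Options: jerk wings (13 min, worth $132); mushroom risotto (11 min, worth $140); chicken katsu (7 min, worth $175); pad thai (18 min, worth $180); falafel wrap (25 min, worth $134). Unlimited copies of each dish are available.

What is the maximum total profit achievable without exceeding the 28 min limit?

Ranking by ratio (profit/min): chicken katsu 25.00, mushroom risotto 12.73, jerk wings 10.15, pad thai 10.00.
Best packing: 4×chicken katsu — 28 min, 700 total.
No other feasible combination exceeds 700.

700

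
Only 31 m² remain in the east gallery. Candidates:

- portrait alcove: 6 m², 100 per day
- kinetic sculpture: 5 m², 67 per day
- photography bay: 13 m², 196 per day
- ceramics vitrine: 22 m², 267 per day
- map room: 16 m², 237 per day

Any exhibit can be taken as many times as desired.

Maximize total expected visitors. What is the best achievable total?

5×portrait alcove uses 30 of the 31 m² and totals 500.

500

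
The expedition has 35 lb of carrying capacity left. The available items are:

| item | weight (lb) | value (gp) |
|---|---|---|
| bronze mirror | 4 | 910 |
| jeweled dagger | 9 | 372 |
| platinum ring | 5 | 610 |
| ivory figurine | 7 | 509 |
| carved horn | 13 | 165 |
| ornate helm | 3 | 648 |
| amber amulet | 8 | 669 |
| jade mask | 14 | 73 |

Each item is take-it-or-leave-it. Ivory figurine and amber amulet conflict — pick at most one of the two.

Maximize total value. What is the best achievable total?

3209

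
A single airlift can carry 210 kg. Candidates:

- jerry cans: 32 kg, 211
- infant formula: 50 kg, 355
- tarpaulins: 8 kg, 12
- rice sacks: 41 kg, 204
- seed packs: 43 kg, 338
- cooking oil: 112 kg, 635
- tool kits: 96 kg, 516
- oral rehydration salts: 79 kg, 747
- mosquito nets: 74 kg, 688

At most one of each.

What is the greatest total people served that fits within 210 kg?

1790

By people served per kg: oral rehydration salts 9.46, mosquito nets 9.30, seed packs 7.86 lead.
A density-first pass picks tarpaulins + seed packs + oral rehydration salts + mosquito nets — 1785 at 204 kg.
The 51 kg tied up in tarpaulins and seed packs is better spent on infant formula — total rises to 1790 (203 kg).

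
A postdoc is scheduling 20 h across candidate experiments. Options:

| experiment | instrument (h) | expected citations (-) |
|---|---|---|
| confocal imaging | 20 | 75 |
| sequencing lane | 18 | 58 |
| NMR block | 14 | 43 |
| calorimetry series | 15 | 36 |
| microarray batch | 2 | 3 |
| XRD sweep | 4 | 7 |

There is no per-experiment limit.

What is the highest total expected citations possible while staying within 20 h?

75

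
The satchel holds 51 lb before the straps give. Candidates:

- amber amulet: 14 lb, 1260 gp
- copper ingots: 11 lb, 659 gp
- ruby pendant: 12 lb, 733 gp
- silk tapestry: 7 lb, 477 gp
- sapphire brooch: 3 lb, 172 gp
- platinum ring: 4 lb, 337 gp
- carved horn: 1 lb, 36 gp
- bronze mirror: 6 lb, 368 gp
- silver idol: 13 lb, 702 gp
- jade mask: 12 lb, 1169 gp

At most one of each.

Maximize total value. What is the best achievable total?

4074

Density check — jade mask 97.42, amber amulet 90.00, platinum ring 84.25 are the best per lb.
Filling by ratio: amber amulet + silk tapestry + sapphire brooch + platinum ring + carved horn + bronze mirror + jade mask for 3819, with 4 lb left unused.
Dropping carved horn and bronze mirror frees 7 lb; slotting in copper ingots (11 lb) lifts the total to 4074 at 51 lb.
Next best is amber amulet + ruby pendant + sapphire brooch + platinum ring + bronze mirror + jade mask at 4039 (51 lb) — short by 35.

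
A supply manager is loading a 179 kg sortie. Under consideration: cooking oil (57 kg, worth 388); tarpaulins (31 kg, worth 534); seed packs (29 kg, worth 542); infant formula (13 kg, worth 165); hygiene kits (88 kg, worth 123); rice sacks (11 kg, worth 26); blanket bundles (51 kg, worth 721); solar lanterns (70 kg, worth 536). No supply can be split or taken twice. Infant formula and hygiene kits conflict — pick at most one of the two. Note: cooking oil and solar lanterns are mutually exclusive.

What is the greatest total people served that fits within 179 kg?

Greedy by ratio would take tarpaulins + seed packs + infant formula + rice sacks + blanket bundles: 135 kg used, total 1988.
Replace infant formula with cooking oil: the trade gains 223 net, giving 2211 at 179 kg.
That's the maximum — no feasible swap from here does better than 2211.

2211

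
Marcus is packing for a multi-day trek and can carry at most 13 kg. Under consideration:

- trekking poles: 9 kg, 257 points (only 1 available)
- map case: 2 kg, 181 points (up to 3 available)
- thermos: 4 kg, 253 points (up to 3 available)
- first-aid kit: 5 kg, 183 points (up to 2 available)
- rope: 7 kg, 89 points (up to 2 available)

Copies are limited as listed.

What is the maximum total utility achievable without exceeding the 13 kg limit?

A density-first pass picks 3×map case + thermos — 796 at 10 kg.
The 2 kg tied up in map case is better spent on thermos — total rises to 868 (12 kg).
That's the maximum — no swap from here does better than 868.

868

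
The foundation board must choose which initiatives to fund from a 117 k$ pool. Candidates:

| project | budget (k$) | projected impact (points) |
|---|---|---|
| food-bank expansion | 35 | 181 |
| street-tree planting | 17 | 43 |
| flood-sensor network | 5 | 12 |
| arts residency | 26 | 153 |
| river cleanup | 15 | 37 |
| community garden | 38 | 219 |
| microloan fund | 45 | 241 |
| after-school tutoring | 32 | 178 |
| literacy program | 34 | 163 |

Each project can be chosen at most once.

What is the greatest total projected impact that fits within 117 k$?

Taking the top-ratio projects first gives street-tree planting + arts residency + community garden + after-school tutoring for 593 (113 k$).
The 43 k$ tied up in street-tree planting and arts residency is better spent on microloan fund — total rises to 638 (115 k$).
The closest alternative, flood-sensor network + arts residency + community garden + microloan fund, reaches only 625.

638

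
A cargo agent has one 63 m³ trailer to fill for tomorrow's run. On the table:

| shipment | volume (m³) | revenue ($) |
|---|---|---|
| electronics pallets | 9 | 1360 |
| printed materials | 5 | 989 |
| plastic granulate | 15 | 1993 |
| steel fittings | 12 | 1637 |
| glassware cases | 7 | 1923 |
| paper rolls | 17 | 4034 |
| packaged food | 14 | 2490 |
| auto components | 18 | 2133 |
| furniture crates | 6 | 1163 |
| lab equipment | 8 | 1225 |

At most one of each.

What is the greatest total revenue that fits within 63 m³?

The ratio heuristic lands on printed materials + glassware cases + paper rolls + packaged food + furniture crates + lab equipment (11824) but leaves 6 m³ idle.
Dropping furniture crates frees 6 m³; slotting in steel fittings (12 m³) lifts the total to 12298 at 63 m³.

12298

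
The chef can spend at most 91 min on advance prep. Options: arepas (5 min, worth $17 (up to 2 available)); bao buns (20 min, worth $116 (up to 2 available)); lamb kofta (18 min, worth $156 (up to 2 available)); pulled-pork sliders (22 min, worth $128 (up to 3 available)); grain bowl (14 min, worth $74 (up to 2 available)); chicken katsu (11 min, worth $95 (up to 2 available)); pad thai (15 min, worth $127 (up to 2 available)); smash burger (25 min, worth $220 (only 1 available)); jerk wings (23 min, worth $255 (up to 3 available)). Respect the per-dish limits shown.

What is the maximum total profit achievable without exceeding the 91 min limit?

955

By profit per min: jerk wings 11.09, smash burger 8.80, lamb kofta 8.67, chicken katsu 8.64 lead.
Greedy by ratio would take lamb kofta + 3×jerk wings: 87 min used, total 921.
Replace lamb kofta with 2×chicken katsu: the trade gains 34 net, giving 955 at 91 min.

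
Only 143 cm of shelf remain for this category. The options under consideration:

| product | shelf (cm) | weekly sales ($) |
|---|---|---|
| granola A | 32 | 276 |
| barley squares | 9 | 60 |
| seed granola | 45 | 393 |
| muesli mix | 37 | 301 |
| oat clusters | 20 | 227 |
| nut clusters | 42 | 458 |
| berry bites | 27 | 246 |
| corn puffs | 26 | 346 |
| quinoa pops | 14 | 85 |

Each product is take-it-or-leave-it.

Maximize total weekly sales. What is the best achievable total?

Taking the top-ratio products first gives barley squares + oat clusters + nut clusters + berry bites + corn puffs + quinoa pops for 1422 (138 cm).
Replace berry bites and quinoa pops with seed granola: the trade gains 62 net, giving 1484 at 142 cm.
Every other selection either busts 143 cm or fails to beat 1484.

1484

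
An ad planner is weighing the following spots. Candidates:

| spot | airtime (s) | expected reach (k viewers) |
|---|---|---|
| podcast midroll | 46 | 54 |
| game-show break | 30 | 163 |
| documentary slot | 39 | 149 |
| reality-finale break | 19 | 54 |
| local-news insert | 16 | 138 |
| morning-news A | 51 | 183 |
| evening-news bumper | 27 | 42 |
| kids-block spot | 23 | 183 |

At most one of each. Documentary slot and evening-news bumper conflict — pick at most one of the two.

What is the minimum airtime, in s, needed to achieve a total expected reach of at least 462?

69

Minimise s subject to total expected reach ≥ 462.
game-show break + local-news insert + kids-block spot: 484 expected reach at 69 s.
No combination under 69 s hits 462.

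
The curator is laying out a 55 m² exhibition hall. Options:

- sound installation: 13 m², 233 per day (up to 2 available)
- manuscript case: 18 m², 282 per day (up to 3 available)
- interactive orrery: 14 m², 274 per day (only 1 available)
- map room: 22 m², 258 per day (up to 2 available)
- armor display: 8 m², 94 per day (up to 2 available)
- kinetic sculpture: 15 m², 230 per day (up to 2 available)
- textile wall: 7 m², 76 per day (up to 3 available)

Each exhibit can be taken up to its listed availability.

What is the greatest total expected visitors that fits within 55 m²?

The ratio ordering already packs tightly: 2×sound installation + interactive orrery + kinetic sculpture, 55 m², 970.

970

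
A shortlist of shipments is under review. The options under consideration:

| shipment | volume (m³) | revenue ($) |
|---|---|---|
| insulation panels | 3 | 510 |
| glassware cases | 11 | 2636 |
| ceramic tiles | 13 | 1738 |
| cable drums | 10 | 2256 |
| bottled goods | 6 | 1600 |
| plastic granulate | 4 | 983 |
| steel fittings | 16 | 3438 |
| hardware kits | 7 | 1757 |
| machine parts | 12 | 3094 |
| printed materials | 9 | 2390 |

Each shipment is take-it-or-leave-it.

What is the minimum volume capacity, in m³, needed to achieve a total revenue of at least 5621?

22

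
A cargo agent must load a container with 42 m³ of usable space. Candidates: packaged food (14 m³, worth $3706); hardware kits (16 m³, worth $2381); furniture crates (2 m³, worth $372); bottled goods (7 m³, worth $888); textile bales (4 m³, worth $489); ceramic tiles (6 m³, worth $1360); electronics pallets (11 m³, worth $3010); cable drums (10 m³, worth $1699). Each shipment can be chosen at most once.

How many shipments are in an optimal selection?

Optimal total is 9775.
One optimal bundle: packaged food + ceramic tiles + electronics pallets + cable drums (41 m³).
All optima have 4 shipments.

4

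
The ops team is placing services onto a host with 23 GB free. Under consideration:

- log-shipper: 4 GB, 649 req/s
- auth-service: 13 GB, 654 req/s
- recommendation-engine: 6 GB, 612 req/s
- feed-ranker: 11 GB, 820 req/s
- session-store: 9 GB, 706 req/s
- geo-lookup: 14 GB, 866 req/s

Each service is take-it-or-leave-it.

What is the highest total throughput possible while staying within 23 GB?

Ranking by ratio (throughput/GB): log-shipper 162.25, recommendation-engine 102.00, session-store 78.44.
Taking the top-ratio services first gives log-shipper + recommendation-engine + session-store for 1967 (19 GB).
The 9 GB tied up in session-store is better spent on feed-ranker — total rises to 2081 (21 GB).

2081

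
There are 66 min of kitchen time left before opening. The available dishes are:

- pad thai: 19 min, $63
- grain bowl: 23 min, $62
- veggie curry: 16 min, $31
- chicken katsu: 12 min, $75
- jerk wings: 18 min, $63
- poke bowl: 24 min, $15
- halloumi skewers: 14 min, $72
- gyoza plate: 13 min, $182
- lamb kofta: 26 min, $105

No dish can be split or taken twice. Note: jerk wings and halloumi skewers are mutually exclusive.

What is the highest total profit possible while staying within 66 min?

Taking chicken katsu + halloumi skewers + gyoza plate + lamb kofta: 65 min used, 434 in profit.
Runner-up pad thai + chicken katsu + halloumi skewers + gyoza plate tops out at 392.

434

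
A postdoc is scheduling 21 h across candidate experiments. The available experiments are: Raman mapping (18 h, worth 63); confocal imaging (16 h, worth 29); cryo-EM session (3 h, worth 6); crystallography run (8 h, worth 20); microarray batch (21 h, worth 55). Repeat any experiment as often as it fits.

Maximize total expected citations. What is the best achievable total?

69

Best packing: Raman mapping + cryo-EM session — 21 h, 69 total.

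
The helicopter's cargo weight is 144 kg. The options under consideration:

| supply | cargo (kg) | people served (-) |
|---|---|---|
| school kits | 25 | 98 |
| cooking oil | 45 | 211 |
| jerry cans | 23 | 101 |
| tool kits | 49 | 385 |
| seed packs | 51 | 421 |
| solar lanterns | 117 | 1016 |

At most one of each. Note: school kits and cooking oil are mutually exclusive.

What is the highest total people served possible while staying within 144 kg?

1117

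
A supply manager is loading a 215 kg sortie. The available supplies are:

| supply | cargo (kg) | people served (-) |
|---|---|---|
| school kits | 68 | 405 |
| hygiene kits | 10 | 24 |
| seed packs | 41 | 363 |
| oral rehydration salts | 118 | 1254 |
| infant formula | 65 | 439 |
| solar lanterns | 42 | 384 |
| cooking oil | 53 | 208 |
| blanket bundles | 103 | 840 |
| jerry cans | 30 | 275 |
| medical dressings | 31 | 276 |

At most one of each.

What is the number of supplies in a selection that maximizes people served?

Optimal total is 2025.
For example hygiene kits + seed packs + oral rehydration salts + solar lanterns achieves it, using 211 kg.
All optima have 4 supplies.

4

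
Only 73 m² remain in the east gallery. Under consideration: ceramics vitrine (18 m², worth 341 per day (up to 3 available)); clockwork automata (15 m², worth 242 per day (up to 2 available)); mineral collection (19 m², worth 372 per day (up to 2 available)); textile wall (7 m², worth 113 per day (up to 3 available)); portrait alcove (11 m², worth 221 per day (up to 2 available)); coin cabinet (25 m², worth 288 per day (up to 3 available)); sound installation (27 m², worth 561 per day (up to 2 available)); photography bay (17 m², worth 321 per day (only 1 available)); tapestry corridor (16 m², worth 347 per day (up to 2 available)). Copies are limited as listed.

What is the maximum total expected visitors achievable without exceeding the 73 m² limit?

Density check — tapestry corridor 21.69, sound installation 20.78, portrait alcove 20.09 are the best per m².
Taking the top-ratio exhibits first gives portrait alcove + sound installation + 2×tapestry corridor for 1476 (70 m²).
Replace sound installation with mineral collection + portrait alcove: the trade gains 32 net, giving 1508 at 73 m².

1508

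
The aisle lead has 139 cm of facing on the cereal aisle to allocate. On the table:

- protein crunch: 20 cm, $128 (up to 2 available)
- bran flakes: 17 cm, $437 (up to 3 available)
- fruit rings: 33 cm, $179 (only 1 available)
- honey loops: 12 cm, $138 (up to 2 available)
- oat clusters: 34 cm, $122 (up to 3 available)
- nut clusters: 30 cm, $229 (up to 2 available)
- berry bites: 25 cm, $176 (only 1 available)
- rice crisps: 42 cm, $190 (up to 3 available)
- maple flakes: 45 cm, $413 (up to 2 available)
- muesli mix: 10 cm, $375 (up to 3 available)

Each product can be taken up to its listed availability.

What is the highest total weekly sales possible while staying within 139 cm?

2987

Ranking by ratio (weekly sales/cm): muesli mix 37.50, bran flakes 25.71, honey loops 11.50, maple flakes 9.18.
Greedy by ratio would take 3×bran flakes + 2×honey loops + nut clusters + 3×muesli mix: 135 cm used, total 2941.
Replace honey loops and nut clusters with maple flakes: the trade gains 46 net, giving 2987 at 138 cm.
Every other selection either busts 139 cm or exceeds an availability limit or fails to beat 2987.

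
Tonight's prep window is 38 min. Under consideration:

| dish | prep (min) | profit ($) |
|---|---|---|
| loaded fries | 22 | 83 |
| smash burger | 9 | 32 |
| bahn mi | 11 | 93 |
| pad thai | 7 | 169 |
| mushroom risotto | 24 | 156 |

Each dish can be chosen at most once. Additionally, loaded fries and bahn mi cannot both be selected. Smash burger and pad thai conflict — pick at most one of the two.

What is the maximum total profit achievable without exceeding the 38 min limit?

325

Ranking by ratio (profit/min): pad thai 24.14, bahn mi 8.45, mushroom risotto 6.50.
Best packing: pad thai + mushroom risotto — 31 min, 325 total.
Runner-up bahn mi + pad thai tops out at 262.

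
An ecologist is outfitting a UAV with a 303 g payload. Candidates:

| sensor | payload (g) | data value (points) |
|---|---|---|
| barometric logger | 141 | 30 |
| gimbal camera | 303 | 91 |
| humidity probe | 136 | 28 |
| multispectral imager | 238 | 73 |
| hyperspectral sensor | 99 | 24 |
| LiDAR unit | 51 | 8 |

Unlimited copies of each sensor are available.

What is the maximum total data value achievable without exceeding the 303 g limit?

Taking the top-ratio sensors first gives multispectral imager + LiDAR unit for 81 (289 g).
Replace multispectral imager and LiDAR unit with gimbal camera: the trade gains 10 net, giving 91 at 303 g.
No other feasible combination exceeds 91.

91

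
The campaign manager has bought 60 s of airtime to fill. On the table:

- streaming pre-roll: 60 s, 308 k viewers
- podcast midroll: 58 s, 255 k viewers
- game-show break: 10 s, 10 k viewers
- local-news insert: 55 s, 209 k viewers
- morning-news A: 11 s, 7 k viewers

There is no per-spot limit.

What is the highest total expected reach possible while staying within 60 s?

By expected reach per s: streaming pre-roll 5.13, podcast midroll 4.40, local-news insert 3.80 lead.
Taking streaming pre-roll: 60 s used, 308 in expected reach.
Every other selection either busts 60 s or fails to beat 308.

308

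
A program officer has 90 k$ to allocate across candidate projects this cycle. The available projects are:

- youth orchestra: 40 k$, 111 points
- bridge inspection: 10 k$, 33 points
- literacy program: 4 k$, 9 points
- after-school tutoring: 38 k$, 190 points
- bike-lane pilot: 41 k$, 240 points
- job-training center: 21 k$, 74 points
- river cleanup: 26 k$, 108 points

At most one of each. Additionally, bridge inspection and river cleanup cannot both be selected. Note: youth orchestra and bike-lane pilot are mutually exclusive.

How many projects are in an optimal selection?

3

The maximum projected impact within 90 k$ is 463.
One optimal bundle: bridge inspection + after-school tutoring + bike-lane pilot (89 k$).
Every optimal selection uses 3 projects.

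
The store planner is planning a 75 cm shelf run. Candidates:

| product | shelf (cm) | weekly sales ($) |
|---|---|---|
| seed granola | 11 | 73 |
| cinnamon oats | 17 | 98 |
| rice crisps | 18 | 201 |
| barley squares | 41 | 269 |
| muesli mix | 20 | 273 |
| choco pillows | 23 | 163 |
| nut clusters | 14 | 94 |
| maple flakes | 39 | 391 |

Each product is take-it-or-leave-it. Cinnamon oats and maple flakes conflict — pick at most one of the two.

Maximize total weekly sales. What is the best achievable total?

758

Ranking by ratio (weekly sales/cm): muesli mix 13.65, rice crisps 11.17, maple flakes 10.03, choco pillows 7.09.
Taking the top-ratio products first gives rice crisps + muesli mix + choco pillows + nut clusters for 731 (75 cm).
Replace rice crisps and choco pillows with maple flakes: the trade gains 27 net, giving 758 at 73 cm.
Next best is seed granola + muesli mix + maple flakes at 737 (70 cm) — short by 21.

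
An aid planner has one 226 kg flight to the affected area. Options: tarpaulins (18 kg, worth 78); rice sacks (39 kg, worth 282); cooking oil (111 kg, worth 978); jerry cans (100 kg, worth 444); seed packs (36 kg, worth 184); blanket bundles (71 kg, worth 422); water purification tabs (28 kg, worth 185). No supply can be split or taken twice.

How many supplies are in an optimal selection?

3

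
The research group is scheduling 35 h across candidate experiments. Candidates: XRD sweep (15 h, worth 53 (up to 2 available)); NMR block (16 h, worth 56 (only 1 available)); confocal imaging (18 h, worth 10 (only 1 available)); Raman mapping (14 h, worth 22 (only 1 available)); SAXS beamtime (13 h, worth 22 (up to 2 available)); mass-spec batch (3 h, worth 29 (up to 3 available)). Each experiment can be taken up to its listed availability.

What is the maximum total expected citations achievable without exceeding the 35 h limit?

143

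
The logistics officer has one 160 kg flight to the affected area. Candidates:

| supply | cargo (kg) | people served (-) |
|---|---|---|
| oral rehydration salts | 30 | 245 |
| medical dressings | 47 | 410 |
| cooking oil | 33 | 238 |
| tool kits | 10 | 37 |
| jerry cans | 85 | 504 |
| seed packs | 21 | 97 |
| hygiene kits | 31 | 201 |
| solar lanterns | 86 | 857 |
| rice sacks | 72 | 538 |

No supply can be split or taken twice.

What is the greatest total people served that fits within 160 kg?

1395

The ratio heuristic lands on medical dressings + seed packs + solar lanterns (1364) but leaves 6 kg idle.
Dropping medical dressings and seed packs frees 68 kg; slotting in rice sacks (72 kg) lifts the total to 1395 at 158 kg.
Runner-up oral rehydration salts + cooking oil + tool kits + solar lanterns tops out at 1377.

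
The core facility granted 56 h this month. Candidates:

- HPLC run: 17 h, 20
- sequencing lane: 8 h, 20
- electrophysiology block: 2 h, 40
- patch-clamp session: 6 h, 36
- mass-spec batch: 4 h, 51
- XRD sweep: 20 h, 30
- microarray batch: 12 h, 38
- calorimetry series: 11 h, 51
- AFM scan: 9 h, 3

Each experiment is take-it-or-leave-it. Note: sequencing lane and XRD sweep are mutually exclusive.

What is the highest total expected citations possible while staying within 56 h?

246

Filling by ratio: sequencing lane + electrophysiology block + patch-clamp session + mass-spec batch + microarray batch + calorimetry series + AFM scan for 239, with 4 h left unused.
Dropping sequencing lane and AFM scan frees 17 h; slotting in XRD sweep (20 h) lifts the total to 246 at 55 h.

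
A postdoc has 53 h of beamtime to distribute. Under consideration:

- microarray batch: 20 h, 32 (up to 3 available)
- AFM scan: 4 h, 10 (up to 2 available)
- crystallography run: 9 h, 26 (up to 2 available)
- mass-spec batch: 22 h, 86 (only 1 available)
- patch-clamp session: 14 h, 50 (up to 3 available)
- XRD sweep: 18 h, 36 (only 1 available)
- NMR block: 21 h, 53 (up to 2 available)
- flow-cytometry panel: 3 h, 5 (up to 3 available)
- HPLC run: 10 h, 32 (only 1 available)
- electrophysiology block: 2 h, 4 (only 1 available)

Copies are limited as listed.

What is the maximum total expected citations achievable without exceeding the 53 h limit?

191

The ratio heuristic lands on mass-spec batch + 2×patch-clamp session + electrophysiology block (190) but leaves 1 h idle.
The 2 h tied up in electrophysiology block is better spent on flow-cytometry panel — total rises to 191 (53 h).
That's the maximum — no swap from here does better than 191.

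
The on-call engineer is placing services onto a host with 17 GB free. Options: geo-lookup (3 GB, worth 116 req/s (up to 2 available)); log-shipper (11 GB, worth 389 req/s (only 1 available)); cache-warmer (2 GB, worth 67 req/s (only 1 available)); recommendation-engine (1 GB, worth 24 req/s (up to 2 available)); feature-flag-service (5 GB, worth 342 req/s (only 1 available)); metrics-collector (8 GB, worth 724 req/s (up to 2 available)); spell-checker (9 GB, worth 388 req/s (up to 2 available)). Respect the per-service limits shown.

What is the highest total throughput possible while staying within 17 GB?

Ranking by ratio (throughput/GB): metrics-collector 90.50, feature-flag-service 68.40, spell-checker 43.11.
Recommendation-engine + 2×metrics-collector uses 17 of the 17 GB and totals 1472.
Nothing else within 17 GB beats 1472.

1472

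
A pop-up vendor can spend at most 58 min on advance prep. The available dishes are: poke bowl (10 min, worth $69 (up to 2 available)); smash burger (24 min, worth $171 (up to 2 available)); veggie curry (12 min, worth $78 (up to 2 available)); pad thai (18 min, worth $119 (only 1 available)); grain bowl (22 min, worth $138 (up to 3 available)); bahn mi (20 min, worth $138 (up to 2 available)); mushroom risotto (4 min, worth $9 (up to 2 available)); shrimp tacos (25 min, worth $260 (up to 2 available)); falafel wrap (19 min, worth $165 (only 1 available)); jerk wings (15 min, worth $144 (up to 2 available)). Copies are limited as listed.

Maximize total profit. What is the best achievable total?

Greedy by ratio would take 2×mushroom risotto + 2×shrimp tacos: 58 min used, total 538.
Dropping 2×mushroom risotto and shrimp tacos frees 33 min; slotting in 2×jerk wings (30 min) lifts the total to 548 at 55 min.
That's the maximum — no swap from here does better than 548.

548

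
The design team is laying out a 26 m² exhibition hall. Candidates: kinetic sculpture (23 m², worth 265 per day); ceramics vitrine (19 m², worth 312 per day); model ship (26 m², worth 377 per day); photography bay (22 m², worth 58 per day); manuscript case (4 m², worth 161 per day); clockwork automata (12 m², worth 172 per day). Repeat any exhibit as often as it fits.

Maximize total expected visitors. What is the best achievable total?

6×manuscript case uses 24 of the 26 m² and totals 966.
The spare 2 m² is too small for any remaining exhibit, and no exchange beats 966.

966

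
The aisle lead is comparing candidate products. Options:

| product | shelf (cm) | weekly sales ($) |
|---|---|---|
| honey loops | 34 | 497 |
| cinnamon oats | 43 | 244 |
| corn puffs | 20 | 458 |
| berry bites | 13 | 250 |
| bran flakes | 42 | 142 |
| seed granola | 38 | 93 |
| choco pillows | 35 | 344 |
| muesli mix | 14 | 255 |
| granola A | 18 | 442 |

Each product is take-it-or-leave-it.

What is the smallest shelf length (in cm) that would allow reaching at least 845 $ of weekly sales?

38

Minimise cm subject to total weekly sales ≥ 845.
corn puffs + granola A reaches 900 using 38 cm.
Any bundle with less than 38 cm falls short of 845.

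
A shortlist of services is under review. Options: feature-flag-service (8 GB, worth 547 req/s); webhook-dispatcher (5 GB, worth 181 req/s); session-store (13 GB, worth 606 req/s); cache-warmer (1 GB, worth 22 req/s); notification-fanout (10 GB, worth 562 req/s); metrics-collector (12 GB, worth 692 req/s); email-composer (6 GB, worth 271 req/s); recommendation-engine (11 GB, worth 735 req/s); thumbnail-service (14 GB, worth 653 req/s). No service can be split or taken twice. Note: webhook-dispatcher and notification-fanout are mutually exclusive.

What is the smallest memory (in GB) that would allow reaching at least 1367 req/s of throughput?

23

Need the lightest bundle worth ≥ 1367.
metrics-collector + recommendation-engine: 1427 throughput at 23 GB.
Below 23 GB the best achievable stays under 1367.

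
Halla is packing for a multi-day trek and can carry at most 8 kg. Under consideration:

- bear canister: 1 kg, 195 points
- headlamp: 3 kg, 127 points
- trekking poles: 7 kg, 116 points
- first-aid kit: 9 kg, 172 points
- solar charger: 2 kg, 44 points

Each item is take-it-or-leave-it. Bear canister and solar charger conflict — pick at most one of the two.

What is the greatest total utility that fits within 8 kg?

Best packing: bear canister + headlamp — 4 kg, 322 total.
Runner-up bear canister + trekking poles tops out at 311.

322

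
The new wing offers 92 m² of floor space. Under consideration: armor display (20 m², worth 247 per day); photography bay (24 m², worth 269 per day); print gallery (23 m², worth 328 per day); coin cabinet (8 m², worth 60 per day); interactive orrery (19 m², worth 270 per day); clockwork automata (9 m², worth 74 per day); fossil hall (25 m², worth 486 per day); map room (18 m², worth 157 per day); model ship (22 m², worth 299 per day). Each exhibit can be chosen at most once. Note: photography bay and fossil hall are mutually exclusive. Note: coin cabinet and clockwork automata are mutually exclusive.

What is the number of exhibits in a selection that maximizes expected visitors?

4

Optimal total is 1383.
For example print gallery + interactive orrery + fossil hall + model ship achieves it, using 89 m².
Any selection reaching 1383 contains exactly 4 exhibits.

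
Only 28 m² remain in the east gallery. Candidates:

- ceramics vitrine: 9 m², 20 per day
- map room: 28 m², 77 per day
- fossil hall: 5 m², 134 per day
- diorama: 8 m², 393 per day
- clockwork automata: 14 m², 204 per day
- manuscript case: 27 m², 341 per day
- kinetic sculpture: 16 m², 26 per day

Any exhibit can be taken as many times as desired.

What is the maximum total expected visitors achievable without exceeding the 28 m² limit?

Best packing: 3×diorama — 24 m², 1179 total.
Nothing else within 28 m² beats 1179.

1179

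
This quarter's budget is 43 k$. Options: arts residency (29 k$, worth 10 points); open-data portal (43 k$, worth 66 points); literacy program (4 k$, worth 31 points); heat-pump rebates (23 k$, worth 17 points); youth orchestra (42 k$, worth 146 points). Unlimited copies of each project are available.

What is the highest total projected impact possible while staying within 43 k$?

310

10×literacy program uses 40 of the 43 k$ and totals 310.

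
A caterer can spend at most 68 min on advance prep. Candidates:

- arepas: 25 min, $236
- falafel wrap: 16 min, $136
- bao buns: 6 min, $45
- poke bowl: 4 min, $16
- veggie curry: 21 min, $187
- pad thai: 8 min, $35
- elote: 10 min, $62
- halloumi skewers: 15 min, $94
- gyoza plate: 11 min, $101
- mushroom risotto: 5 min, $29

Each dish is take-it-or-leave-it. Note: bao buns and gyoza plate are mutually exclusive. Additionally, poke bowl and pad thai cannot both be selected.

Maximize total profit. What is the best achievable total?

604

Taking arepas + falafel wrap + bao buns + veggie curry: 68 min used, 604 in profit.
An exhaustive check of the 1024 subsets confirms 604.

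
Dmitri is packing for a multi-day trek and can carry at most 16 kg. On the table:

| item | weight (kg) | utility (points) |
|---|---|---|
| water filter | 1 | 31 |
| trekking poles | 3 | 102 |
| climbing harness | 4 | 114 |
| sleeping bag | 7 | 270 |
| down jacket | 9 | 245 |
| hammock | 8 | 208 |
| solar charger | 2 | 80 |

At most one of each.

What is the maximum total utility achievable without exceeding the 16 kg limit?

566

Ranking by ratio (utility/kg): solar charger 40.00, sleeping bag 38.57, trekking poles 34.00.
Greedy by ratio would take water filter + trekking poles + sleeping bag + solar charger: 13 kg used, total 483.
Replace water filter with climbing harness: the trade gains 83 net, giving 566 at 16 kg.
Runner-up water filter + trekking poles + climbing harness + sleeping bag tops out at 517.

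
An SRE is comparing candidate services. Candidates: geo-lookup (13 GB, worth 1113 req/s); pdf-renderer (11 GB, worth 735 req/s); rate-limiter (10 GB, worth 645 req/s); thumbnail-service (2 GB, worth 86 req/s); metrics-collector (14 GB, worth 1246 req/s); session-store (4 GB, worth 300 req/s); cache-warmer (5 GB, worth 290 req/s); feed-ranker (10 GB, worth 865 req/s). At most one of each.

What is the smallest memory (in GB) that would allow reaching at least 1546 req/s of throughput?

18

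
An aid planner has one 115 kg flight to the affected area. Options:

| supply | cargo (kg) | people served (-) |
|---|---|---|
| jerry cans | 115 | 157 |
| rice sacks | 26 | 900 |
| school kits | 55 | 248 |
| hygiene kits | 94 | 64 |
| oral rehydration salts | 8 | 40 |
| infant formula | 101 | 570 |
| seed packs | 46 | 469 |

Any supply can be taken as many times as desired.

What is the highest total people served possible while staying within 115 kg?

3640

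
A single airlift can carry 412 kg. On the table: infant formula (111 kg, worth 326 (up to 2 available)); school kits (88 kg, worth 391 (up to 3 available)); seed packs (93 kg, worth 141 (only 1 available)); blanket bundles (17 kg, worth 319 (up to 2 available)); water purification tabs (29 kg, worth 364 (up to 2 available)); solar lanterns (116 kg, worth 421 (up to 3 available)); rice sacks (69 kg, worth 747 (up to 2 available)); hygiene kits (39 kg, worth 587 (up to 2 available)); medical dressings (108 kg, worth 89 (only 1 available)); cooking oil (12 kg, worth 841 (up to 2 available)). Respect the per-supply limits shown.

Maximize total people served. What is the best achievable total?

5788

Greedy by ratio would take 2×blanket bundles + 2×water purification tabs + 2×rice sacks + 2×hygiene kits + 2×cooking oil: 332 kg used, total 5716.
Dropping blanket bundles frees 17 kg; slotting in school kits (88 kg) lifts the total to 5788 at 403 kg.
Every other selection either busts 412 kg or exceeds an availability limit or fails to beat 5788.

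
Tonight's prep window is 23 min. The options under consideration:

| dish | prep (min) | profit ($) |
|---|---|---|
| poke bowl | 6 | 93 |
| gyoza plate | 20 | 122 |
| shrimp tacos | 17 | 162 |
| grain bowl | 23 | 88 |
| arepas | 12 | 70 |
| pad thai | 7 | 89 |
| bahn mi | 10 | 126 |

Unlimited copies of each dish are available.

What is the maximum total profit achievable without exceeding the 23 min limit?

312

Ranking by ratio (profit/min): poke bowl 15.50, pad thai 12.71, bahn mi 12.60.
Taking the top-ratio dishes first gives 3×poke bowl for 279 (18 min).
The 6 min tied up in poke bowl is better spent on bahn mi — total rises to 312 (22 min).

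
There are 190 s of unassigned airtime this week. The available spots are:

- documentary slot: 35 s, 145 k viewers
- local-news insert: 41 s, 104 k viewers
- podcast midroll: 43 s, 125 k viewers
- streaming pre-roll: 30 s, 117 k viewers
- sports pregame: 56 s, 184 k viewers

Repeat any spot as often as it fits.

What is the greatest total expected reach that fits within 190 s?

758

Greedy by ratio would take 5×documentary slot: 175 s used, total 725.
Replace 3×documentary slot with 4×streaming pre-roll: the trade gains 33 net, giving 758 at 190 s.
No other feasible combination exceeds 758.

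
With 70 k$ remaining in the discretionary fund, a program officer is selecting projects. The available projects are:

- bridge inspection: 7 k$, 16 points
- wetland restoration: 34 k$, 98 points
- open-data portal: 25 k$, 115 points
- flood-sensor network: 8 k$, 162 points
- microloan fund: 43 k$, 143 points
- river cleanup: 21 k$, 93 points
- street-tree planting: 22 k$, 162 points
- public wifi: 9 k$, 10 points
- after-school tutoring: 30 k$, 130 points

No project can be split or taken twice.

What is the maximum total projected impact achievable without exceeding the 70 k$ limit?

Greedy by ratio would take bridge inspection + open-data portal + flood-sensor network + street-tree planting: 62 k$ used, total 455.
Dropping open-data portal frees 25 k$; slotting in after-school tutoring (30 k$) lifts the total to 470 at 67 k$.
Runner-up flood-sensor network + street-tree planting + public wifi + after-school tutoring tops out at 464.

470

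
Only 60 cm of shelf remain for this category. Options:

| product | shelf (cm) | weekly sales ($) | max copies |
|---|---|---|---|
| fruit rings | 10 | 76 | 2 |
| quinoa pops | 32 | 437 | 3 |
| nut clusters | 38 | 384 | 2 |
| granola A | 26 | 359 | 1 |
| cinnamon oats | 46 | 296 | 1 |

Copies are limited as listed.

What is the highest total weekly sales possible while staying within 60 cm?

796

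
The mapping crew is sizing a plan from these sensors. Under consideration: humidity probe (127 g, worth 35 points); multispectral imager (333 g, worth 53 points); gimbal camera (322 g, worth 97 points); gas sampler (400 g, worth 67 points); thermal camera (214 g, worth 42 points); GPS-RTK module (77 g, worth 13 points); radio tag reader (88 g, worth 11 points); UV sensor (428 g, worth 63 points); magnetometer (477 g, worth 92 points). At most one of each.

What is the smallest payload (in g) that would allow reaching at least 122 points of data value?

Need the lightest bundle worth ≥ 122.
humidity probe + gimbal camera reaches 132 using 449 g.
Below 449 g the best achievable stays under 122.

449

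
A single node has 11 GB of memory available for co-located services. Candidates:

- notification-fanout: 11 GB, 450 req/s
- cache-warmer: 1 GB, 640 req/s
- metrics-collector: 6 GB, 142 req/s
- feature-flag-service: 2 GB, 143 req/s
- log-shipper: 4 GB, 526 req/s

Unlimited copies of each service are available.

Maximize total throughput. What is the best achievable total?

Best packing: 11×cache-warmer — 11 GB, 7040 total.
That's the maximum — no swap from here does better than 7040.

7040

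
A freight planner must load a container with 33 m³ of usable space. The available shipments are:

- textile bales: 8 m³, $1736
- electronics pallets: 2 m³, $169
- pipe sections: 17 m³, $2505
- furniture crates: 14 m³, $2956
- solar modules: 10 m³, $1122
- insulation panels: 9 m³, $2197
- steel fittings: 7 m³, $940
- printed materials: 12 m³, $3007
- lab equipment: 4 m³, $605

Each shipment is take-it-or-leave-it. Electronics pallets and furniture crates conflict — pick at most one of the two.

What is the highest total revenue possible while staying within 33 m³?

7545

The ratio ordering already packs tightly: textile bales + insulation panels + printed materials + lab equipment, 33 m³, 7545.
Every other selection either busts 33 m³ or breaks a pairing rule or fails to beat 7545.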